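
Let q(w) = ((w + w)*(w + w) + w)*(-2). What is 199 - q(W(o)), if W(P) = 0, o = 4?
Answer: 199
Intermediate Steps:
q(w) = -8*w² - 2*w (q(w) = ((2*w)*(2*w) + w)*(-2) = (4*w² + w)*(-2) = (w + 4*w²)*(-2) = -8*w² - 2*w)
199 - q(W(o)) = 199 - (-2)*0*(1 + 4*0) = 199 - (-2)*0*(1 + 0) = 199 - (-2)*0 = 199 - 1*0 = 199 + 0 = 199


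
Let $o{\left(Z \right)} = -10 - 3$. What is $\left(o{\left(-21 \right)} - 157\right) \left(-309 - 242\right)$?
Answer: $93670$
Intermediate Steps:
$o{\left(Z \right)} = -13$
$\left(o{\left(-21 \right)} - 157\right) \left(-309 - 242\right) = \left(-13 - 157\right) \left(-309 - 242\right) = \left(-170\right) \left(-551\right) = 93670$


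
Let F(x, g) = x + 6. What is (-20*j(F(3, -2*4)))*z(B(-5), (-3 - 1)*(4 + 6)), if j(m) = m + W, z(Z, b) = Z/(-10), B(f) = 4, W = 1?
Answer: 80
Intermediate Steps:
z(Z, b) = -Z/10 (z(Z, b) = Z*(-1/10) = -Z/10)
F(x, g) = 6 + x
j(m) = 1 + m (j(m) = m + 1 = 1 + m)
(-20*j(F(3, -2*4)))*z(B(-5), (-3 - 1)*(4 + 6)) = (-20*(1 + (6 + 3)))*(-1/10*4) = -20*(1 + 9)*(-2/5) = -20*10*(-2/5) = -200*(-2/5) = 80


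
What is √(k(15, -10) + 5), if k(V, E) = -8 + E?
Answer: I*√13 ≈ 3.6056*I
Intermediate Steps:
√(k(15, -10) + 5) = √((-8 - 10) + 5) = √(-18 + 5) = √(-13) = I*√13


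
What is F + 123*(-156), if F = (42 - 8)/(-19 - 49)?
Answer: -38377/2 ≈ -19189.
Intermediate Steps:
F = -½ (F = 34/(-68) = 34*(-1/68) = -½ ≈ -0.50000)
F + 123*(-156) = -½ + 123*(-156) = -½ - 19188 = -38377/2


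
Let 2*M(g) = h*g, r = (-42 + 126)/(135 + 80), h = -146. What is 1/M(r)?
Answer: -215/6132 ≈ -0.035062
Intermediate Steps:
r = 84/215 ≈ 0.39070
M(g) = -73*g (M(g) = (-146*g)/2 = -73*g)
1/M(r) = 1/(-73*84/215) = 1/(-6132/215) = -215/6132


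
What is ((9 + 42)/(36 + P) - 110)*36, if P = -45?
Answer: -4164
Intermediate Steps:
((9 + 42)/(36 + P) - 110)*36 = ((9 + 42)/(36 - 45) - 110)*36 = (51/(-9) - 110)*36 = (51*(-1/9) - 110)*36 = (-17/3 - 110)*36 = -347/3*36 = -4164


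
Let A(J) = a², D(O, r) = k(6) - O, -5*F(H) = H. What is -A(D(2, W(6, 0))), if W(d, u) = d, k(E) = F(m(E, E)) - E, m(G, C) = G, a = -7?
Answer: -49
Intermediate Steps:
F(H) = -H/5
k(E) = -6*E/5 (k(E) = -E/5 - E = -6*E/5)
D(O, r) = -36/5 - O (D(O, r) = -6/5*6 - O = -36/5 - O)
A(J) = 49 (A(J) = (-7)² = 49)
-A(D(2, W(6, 0))) = -1*49 = -49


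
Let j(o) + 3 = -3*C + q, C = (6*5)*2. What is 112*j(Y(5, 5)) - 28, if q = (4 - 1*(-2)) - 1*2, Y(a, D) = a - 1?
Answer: -20076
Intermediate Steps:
Y(a, D) = -1 + a
C = 60 (C = 30*2 = 60)
q = 4 (q = (4 + 2) - 2 = 6 - 2 = 4)
j(o) = -179 (j(o) = -3 + (-3*60 + 4) = -3 + (-180 + 4) = -3 - 176 = -179)
112*j(Y(5, 5)) - 28 = 112*(-179) - 28 = -20048 - 28 = -20076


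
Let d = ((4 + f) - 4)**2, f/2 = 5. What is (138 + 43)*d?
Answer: 18100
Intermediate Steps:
f = 10 (f = 2*5 = 10)
d = 100 (d = ((4 + 10) - 4)**2 = (14 - 4)**2 = 10**2 = 100)
(138 + 43)*d = (138 + 43)*100 = 181*100 = 18100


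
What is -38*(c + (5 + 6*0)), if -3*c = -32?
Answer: -1786/3 ≈ -595.33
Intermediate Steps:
c = 32/3 (c = -⅓*(-32) = 32/3 ≈ 10.667)
-38*(c + (5 + 6*0)) = -38*(32/3 + (5 + 6*0)) = -38*(32/3 + (5 + 0)) = -38*(32/3 + 5) = -38*47/3 = -1786/3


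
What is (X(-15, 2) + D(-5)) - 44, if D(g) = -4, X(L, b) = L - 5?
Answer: -68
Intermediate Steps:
X(L, b) = -5 + L
(X(-15, 2) + D(-5)) - 44 = ((-5 - 15) - 4) - 44 = (-20 - 4) - 44 = -24 - 44 = -68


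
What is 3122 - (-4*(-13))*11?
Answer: 2550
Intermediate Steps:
3122 - (-4*(-13))*11 = 3122 - 52*11 = 3122 - 1*572 = 3122 - 572 = 2550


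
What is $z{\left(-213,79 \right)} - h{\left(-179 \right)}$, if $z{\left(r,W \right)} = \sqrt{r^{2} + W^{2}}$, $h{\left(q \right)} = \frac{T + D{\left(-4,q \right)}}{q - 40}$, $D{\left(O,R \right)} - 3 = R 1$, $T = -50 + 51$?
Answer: $- \frac{175}{219} + \sqrt{51610} \approx 226.38$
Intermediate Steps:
$T = 1$
$D{\left(O,R \right)} = 3 + R$ ($D{\left(O,R \right)} = 3 + R 1 = 3 + R$)
$h{\left(q \right)} = \frac{4 + q}{-40 + q}$ ($h{\left(q \right)} = \frac{1 + \left(3 + q\right)}{q - 40} = \frac{4 + q}{-40 + q}$)
$z{\left(r,W \right)} = \sqrt{W^{2} + r^{2}}$
$z{\left(-213,79 \right)} - h{\left(-179 \right)} = \sqrt{79^{2} + \left(-213\right)^{2}} - \frac{4 - 179}{-40 - 179} = \sqrt{6241 + 45369} - \frac{1}{-219} \left(-175\right) = \sqrt{51610} - \left(- \frac{1}{219}\right) \left(-175\right) = \sqrt{51610} - \frac{175}{219} = - \frac{175}{219} + \sqrt{51610}$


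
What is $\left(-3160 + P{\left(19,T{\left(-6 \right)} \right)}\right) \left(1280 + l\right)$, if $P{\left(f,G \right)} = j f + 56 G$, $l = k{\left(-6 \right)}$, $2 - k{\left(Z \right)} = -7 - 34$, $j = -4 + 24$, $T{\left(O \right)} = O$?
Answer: $-4122468$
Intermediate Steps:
$j = 20$
$k{\left(Z \right)} = 43$ ($k{\left(Z \right)} = 2 - \left(-7 - 34\right) = 2 - -41 = 2 + 41 = 43$)
$l = 43$
$P{\left(f,G \right)} = 20 f + 56 G$
$\left(-3160 + P{\left(19,T{\left(-6 \right)} \right)}\right) \left(1280 + l\right) = \left(-3160 + \left(20 \cdot 19 + 56 \left(-6\right)\right)\right) \left(1280 + 43\right) = \left(-3160 + \left(380 - 336\right)\right) 1323 = \left(-3160 + 44\right) 1323 = \left(-3116\right) 1323 = -4122468$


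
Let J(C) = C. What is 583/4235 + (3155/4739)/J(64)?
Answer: 2469909/16681280 ≈ 0.14806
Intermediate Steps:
583/4235 + (3155/4739)/J(64) = 583/4235 + (3155/4739)/64 = 583*(1/4235) + (3155*(1/4739))*(1/64) = 53/385 + (3155/4739)*(1/64) = 53/385 + 3155/303296 = 2469909/16681280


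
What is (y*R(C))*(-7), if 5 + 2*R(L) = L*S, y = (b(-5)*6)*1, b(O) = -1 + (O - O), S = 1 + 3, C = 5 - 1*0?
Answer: 315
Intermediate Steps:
C = 5 (C = 5 + 0 = 5)
S = 4
b(O) = -1 (b(O) = -1 + 0 = -1)
y = -6 (y = -1*6*1 = -6*1 = -6)
R(L) = -5/2 + 2*L (R(L) = -5/2 + (L*4)/2 = -5/2 + (4*L)/2 = -5/2 + 2*L)
(y*R(C))*(-7) = -6*(-5/2 + 2*5)*(-7) = -6*(-5/2 + 10)*(-7) = -6*15/2*(-7) = -45*(-7) = 315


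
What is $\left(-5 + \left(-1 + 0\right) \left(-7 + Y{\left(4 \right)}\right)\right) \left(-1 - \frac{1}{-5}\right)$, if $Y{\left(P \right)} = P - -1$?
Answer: $\frac{12}{5} \approx 2.4$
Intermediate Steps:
$Y{\left(P \right)} = 1 + P$ ($Y{\left(P \right)} = P + 1 = 1 + P$)
$\left(-5 + \left(-1 + 0\right) \left(-7 + Y{\left(4 \right)}\right)\right) \left(-1 - \frac{1}{-5}\right) = \left(-5 + \left(-1 + 0\right) \left(-7 + \left(1 + 4\right)\right)\right) \left(-1 - \frac{1}{-5}\right) = \left(-5 - \left(-7 + 5\right)\right) \left(-1 - - \frac{1}{5}\right) = \left(-5 - -2\right) \left(-1 + \frac{1}{5}\right) = \left(-5 + 2\right) \left(- \frac{4}{5}\right) = \left(-3\right) \left(- \frac{4}{5}\right) = \frac{12}{5}$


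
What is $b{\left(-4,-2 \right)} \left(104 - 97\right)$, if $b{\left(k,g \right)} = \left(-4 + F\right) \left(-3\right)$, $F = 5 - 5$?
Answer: $84$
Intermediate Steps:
$F = 0$ ($F = 5 - 5 = 0$)
$b{\left(k,g \right)} = 12$ ($b{\left(k,g \right)} = \left(-4 + 0\right) \left(-3\right) = \left(-4\right) \left(-3\right) = 12$)
$b{\left(-4,-2 \right)} \left(104 - 97\right) = 12 \left(104 - 97\right) = 12 \cdot 7 = 84$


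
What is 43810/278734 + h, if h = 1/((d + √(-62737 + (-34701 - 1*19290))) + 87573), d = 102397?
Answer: 395274917595165/2514788154830738 - I*√29182/18044358814 ≈ 0.15718 - 9.4671e-9*I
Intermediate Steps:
h = 1/(189970 + 2*I*√29182) (h = 1/((102397 + √(-62737 + (-34701 - 1*19290))) + 87573) = 1/((102397 + √(-62737 + (-34701 - 19290))) + 87573) = 1/((102397 + √(-62737 - 53991)) + 87573) = 1/((102397 + √(-116728)) + 87573) = 1/((102397 + 2*I*√29182) + 87573) = 1/(189970 + 2*I*√29182) ≈ 5.264e-6 - 9.467e-9*I)
43810/278734 + h = 43810/278734 + (94985/18044358814 - I*√29182/18044358814) = 43810*(1/278734) + (94985/18044358814 - I*√29182/18044358814) = 21905/139367 + (94985/18044358814 - I*√29182/18044358814) = 395274917595165/2514788154830738 - I*√29182/18044358814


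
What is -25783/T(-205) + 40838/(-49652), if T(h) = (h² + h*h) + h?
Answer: -2352119813/2081535970 ≈ -1.1300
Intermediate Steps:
T(h) = h + 2*h² (T(h) = (h² + h²) + h = 2*h² + h = h + 2*h²)
-25783/T(-205) + 40838/(-49652) = -25783*(-1/(205*(1 + 2*(-205)))) + 40838/(-49652) = -25783*(-1/(205*(1 - 410))) + 40838*(-1/49652) = -25783/((-205*(-409))) - 20419/24826 = -25783/83845 - 20419/24826 = -2352119813/2081535970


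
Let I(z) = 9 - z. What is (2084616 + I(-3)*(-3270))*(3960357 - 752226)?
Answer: 6561834152256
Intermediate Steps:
(2084616 + I(-3)*(-3270))*(3960357 - 752226) = (2084616 + (9 - 1*(-3))*(-3270))*(3960357 - 752226) = (2084616 + (9 + 3)*(-3270))*3208131 = (2084616 + 12*(-3270))*3208131 = (2084616 - 39240)*3208131 = 2045376*3208131 = 6561834152256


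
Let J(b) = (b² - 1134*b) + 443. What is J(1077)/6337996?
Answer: -30473/3168998 ≈ -0.0096160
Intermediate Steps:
J(b) = 443 + b² - 1134*b
J(1077)/6337996 = (443 + 1077² - 1134*1077)/6337996 = (443 + 1159929 - 1221318)*(1/6337996) = -60946*1/6337996 = -30473/3168998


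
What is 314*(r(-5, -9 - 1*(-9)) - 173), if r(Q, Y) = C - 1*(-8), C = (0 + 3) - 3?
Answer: -51810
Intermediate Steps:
C = 0 (C = 3 - 3 = 0)
r(Q, Y) = 8 (r(Q, Y) = 0 - 1*(-8) = 0 + 8 = 8)
314*(r(-5, -9 - 1*(-9)) - 173) = 314*(8 - 173) = 314*(-165) = -51810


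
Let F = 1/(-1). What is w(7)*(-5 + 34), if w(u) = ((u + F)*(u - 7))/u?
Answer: 0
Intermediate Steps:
F = -1
w(u) = (-1 + u)*(-7 + u)/u (w(u) = ((u - 1)*(u - 7))/u = ((-1 + u)*(-7 + u))/u = (-1 + u)*(-7 + u)/u)
w(7)*(-5 + 34) = (-8 + 7 + 7/7)*(-5 + 34) = (-8 + 7 + 7*(1/7))*29 = (-8 + 7 + 1)*29 = 0*29 = 0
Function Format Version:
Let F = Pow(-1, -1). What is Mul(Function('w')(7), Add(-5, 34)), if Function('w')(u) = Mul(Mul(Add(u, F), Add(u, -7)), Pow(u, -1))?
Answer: 0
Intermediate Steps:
F = -1
Function('w')(u) = Mul(Pow(u, -1), Add(-1, u), Add(-7, u)) (Function('w')(u) = Mul(Mul(Add(u, -1), Add(u, -7)), Pow(u, -1)) = Mul(Mul(Add(-1, u), Add(-7, u)), Pow(u, -1)) = Mul(Pow(u, -1), Add(-1, u), Add(-7, u)))
Mul(Function('w')(7), Add(-5, 34)) = Mul(Add(-8, 7, Mul(7, Pow(7, -1))), Add(-5, 34)) = Mul(Add(-8, 7, Mul(7, Rational(1, 7))), 29) = Mul(Add(-8, 7, 1), 29) = Mul(0, 29) = 0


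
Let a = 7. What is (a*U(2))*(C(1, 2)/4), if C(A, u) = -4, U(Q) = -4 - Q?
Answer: 42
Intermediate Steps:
(a*U(2))*(C(1, 2)/4) = (7*(-4 - 1*2))*(-4/4) = (7*(-4 - 2))*(-4*1/4) = (7*(-6))*(-1) = -42*(-1) = 42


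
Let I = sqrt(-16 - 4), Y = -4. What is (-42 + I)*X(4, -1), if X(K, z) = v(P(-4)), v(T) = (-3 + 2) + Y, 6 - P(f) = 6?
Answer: 210 - 10*I*sqrt(5) ≈ 210.0 - 22.361*I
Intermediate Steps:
P(f) = 0 (P(f) = 6 - 1*6 = 6 - 6 = 0)
v(T) = -5 (v(T) = (-3 + 2) - 4 = -1 - 4 = -5)
I = 2*I*sqrt(5) (I = sqrt(-20) = 2*I*sqrt(5) ≈ 4.4721*I)
X(K, z) = -5
(-42 + I)*X(4, -1) = (-42 + 2*I*sqrt(5))*(-5) = 210 - 10*I*sqrt(5)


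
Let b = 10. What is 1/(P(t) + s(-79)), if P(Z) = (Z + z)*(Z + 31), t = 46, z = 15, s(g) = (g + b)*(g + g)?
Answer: 1/15599 ≈ 6.4107e-5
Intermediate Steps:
s(g) = 2*g*(10 + g) (s(g) = (g + 10)*(g + g) = (10 + g)*(2*g) = 2*g*(10 + g))
P(Z) = (15 + Z)*(31 + Z) (P(Z) = (Z + 15)*(Z + 31) = (15 + Z)*(31 + Z))
1/(P(t) + s(-79)) = 1/((465 + 46² + 46*46) + 2*(-79)*(10 - 79)) = 1/((465 + 2116 + 2116) + 2*(-79)*(-69)) = 1/(4697 + 10902) = 1/15599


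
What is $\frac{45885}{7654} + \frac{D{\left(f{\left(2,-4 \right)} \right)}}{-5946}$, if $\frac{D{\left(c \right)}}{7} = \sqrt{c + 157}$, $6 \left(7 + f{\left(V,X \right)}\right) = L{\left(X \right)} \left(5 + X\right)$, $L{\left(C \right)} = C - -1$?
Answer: $\frac{45885}{7654} - \frac{7 \sqrt{598}}{11892} \approx 5.9805$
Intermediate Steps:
$L{\left(C \right)} = 1 + C$ ($L{\left(C \right)} = C + 1 = 1 + C$)
$f{\left(V,X \right)} = -7 + \frac{\left(1 + X\right) \left(5 + X\right)}{6}$
$D{\left(c \right)} = 7 \sqrt{157 + c}$ ($D{\left(c \right)} = 7 \sqrt{c + 157} = 7 \sqrt{157 + c}$)
$\frac{45885}{7654} + \frac{D{\left(f{\left(2,-4 \right)} \right)}}{-5946} = \frac{45885}{7654} + \frac{7 \sqrt{157 - \left(\frac{61}{6} - \frac{8}{3}\right)}}{-5946} = 45885 \cdot \frac{1}{7654} + 7 \sqrt{157 - \frac{15}{2}} \left(- \frac{1}{5946}\right) = \frac{45885}{7654} + 7 \sqrt{157 - \frac{15}{2}} \left(- \frac{1}{5946}\right) = \frac{45885}{7654} + 7 \sqrt{\frac{299}{2}} \left(- \frac{1}{5946}\right) = \frac{45885}{7654} + 7 \frac{\sqrt{598}}{2} \left(- \frac{1}{5946}\right) = \frac{45885}{7654} + \frac{7 \sqrt{598}}{2} \left(- \frac{1}{5946}\right) = \frac{45885}{7654} - \frac{7 \sqrt{598}}{11892}$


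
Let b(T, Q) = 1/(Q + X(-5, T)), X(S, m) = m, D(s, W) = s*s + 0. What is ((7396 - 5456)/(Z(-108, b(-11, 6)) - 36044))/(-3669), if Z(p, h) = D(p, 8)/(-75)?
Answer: 12125/830100243 ≈ 1.4607e-5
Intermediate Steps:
D(s, W) = s² (D(s, W) = s² + 0 = s²)
b(T, Q) = 1/(Q + T)
Z(p, h) = -p²/75 (Z(p, h) = p²/(-75) = p²*(-1/75) = -p²/75)
((7396 - 5456)/(Z(-108, b(-11, 6)) - 36044))/(-3669) = ((7396 - 5456)/(-1/75*(-108)² - 36044))/(-3669) = (1940/(-1/75*11664 - 36044))*(-1/3669) = (1940/(-3888/25 - 36044))*(-1/3669) = (1940/(-904988/25))*(-1/3669) = (1940*(-25/904988))*(-1/3669) = -12125/226247*(-1/3669) = 12125/830100243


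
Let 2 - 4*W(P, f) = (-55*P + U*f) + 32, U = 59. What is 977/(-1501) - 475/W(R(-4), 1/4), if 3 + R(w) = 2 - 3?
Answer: 10372957/1589559 ≈ 6.5257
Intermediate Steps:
R(w) = -4 (R(w) = -3 + (2 - 3) = -3 - 1 = -4)
W(P, f) = -15/2 - 59*f/4 + 55*P/4 (W(P, f) = 1/2 - ((-55*P + 59*f) + 32)/4 = 1/2 - (32 - 55*P + 59*f)/4 = 1/2 + (-8 - 59*f/4 + 55*P/4) = -15/2 - 59*f/4 + 55*P/4)
977/(-1501) - 475/W(R(-4), 1/4) = 977/(-1501) - 475/(-15/2 - 59/4/4 + (55/4)*(-4)) = 977*(-1/1501) - 475/(-15/2 - 59/4*1/4 - 55) = -977/1501 - 475/(-15/2 - 59/16 - 55) = -977/1501 - 475/(-1059/16) = -977/1501 - 475*(-16/1059) = -977/1501 + 7600/1059 = 10372957/1589559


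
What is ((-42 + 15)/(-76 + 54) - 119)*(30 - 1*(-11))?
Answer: -106231/22 ≈ -4828.7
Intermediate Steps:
((-42 + 15)/(-76 + 54) - 119)*(30 - 1*(-11)) = (-27/(-22) - 119)*(30 + 11) = (-27*(-1/22) - 119)*41 = (27/22 - 119)*41 = -2591/22*41 = -106231/22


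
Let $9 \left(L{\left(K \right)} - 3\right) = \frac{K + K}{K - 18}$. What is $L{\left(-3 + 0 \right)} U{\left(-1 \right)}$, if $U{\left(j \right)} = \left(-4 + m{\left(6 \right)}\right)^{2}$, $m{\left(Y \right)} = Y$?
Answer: $\frac{764}{63} \approx 12.127$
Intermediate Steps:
$U{\left(j \right)} = 4$ ($U{\left(j \right)} = \left(-4 + 6\right)^{2} = 2^{2} = 4$)
$L{\left(K \right)} = 3 + \frac{2 K}{9 \left(-18 + K\right)}$ ($L{\left(K \right)} = 3 + \frac{\left(K + K\right) \frac{1}{K - 18}}{9} = 3 + \frac{2 K \frac{1}{-18 + K}}{9} = 3 + \frac{2 K}{9 \left(-18 + K\right)}$)
$L{\left(-3 + 0 \right)} U{\left(-1 \right)} = \frac{-486 + 29 \left(-3 + 0\right)}{9 \left(-18 + \left(-3 + 0\right)\right)} 4 = \frac{-486 + 29 \left(-3\right)}{9 \left(-18 - 3\right)} 4 = \frac{-486 - 87}{9 \left(-21\right)} 4 = \frac{1}{9} \left(- \frac{1}{21}\right) \left(-573\right) 4 = \frac{191}{63} \cdot 4 = \frac{764}{63}$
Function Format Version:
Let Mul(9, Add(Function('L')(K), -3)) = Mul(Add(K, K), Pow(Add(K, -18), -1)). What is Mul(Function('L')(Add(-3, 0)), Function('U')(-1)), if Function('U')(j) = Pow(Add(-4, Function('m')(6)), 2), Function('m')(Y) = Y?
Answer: Rational(764, 63) ≈ 12.127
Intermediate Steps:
Function('U')(j) = 4 (Function('U')(j) = Pow(Add(-4, 6), 2) = Pow(2, 2) = 4)
Function('L')(K) = Add(3, Mul(Rational(2, 9), K, Pow(Add(-18, K), -1))) (Function('L')(K) = Add(3, Mul(Rational(1, 9), Mul(Add(K, K), Pow(Add(K, -18), -1)))) = Add(3, Mul(Rational(1, 9), Mul(Mul(2, K), Pow(Add(-18, K), -1)))) = Add(3, Mul(Rational(1, 9), Mul(2, K, Pow(Add(-18, K), -1)))) = Add(3, Mul(Rational(2, 9), K, Pow(Add(-18, K), -1))))
Mul(Function('L')(Add(-3, 0)), Function('U')(-1)) = Mul(Mul(Rational(1, 9), Pow(Add(-18, Add(-3, 0)), -1), Add(-486, Mul(29, Add(-3, 0)))), 4) = Mul(Mul(Rational(1, 9), Pow(Add(-18, -3), -1), Add(-486, Mul(29, -3))), 4) = Mul(Mul(Rational(1, 9), Pow(-21, -1), Add(-486, -87)), 4) = Mul(Mul(Rational(1, 9), Rational(-1, 21), -573), 4) = Mul(Rational(191, 63), 4) = Rational(764, 63)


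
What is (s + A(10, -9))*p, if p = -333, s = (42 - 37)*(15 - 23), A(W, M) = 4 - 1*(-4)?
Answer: 10656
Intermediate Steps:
A(W, M) = 8 (A(W, M) = 4 + 4 = 8)
s = -40 (s = 5*(-8) = -40)
(s + A(10, -9))*p = (-40 + 8)*(-333) = -32*(-333) = 10656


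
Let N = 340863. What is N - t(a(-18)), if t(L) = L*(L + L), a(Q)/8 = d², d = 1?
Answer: 340735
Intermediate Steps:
a(Q) = 8 (a(Q) = 8*1² = 8*1 = 8)
t(L) = 2*L² (t(L) = L*(2*L) = 2*L²)
N - t(a(-18)) = 340863 - 2*8² = 340863 - 2*64 = 340863 - 1*128 = 340863 - 128 = 340735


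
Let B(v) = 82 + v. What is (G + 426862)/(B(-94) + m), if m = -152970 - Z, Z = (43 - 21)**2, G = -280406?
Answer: -73228/76733 ≈ -0.95432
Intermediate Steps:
Z = 484 (Z = 22**2 = 484)
m = -153454 (m = -152970 - 1*484 = -152970 - 484 = -153454)
(G + 426862)/(B(-94) + m) = (-280406 + 426862)/((82 - 94) - 153454) = 146456/(-12 - 153454) = 146456/(-153466) = 146456*(-1/153466) = -73228/76733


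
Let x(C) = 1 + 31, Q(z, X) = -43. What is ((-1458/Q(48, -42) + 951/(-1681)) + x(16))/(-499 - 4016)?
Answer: -674723/46622535 ≈ -0.014472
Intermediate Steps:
x(C) = 32
((-1458/Q(48, -42) + 951/(-1681)) + x(16))/(-499 - 4016) = ((-1458/(-43) + 951/(-1681)) + 32)/(-499 - 4016) = ((-1458*(-1/43) + 951*(-1/1681)) + 32)/(-4515) = ((1458/43 - 951/1681) + 32)*(-1/4515) = (2410005/72283 + 32)*(-1/4515) = (4723061/72283)*(-1/4515) = -674723/46622535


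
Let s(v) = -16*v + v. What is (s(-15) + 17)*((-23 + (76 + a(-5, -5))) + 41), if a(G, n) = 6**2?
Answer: 31460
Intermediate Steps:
s(v) = -15*v
a(G, n) = 36
(s(-15) + 17)*((-23 + (76 + a(-5, -5))) + 41) = (-15*(-15) + 17)*((-23 + (76 + 36)) + 41) = (225 + 17)*((-23 + 112) + 41) = 242*(89 + 41) = 242*130 = 31460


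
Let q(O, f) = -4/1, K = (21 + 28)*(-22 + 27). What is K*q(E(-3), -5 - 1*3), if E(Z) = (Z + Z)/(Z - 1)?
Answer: -980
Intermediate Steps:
E(Z) = 2*Z/(-1 + Z) (E(Z) = (2*Z)/(-1 + Z) = 2*Z/(-1 + Z))
K = 245 (K = 49*5 = 245)
q(O, f) = -4 (q(O, f) = -4*1 = -4)
K*q(E(-3), -5 - 1*3) = 245*(-4) = -980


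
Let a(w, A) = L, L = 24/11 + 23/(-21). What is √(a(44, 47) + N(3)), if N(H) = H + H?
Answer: √378147/231 ≈ 2.6621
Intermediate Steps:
L = 251/231 (L = 24*(1/11) + 23*(-1/21) = 24/11 - 23/21 = 251/231 ≈ 1.0866)
a(w, A) = 251/231
N(H) = 2*H
√(a(44, 47) + N(3)) = √(251/231 + 2*3) = √(251/231 + 6) = √(1637/231) = √378147/231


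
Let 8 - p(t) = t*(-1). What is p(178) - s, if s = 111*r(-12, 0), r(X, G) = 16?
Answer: -1590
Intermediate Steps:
p(t) = 8 + t (p(t) = 8 - t*(-1) = 8 - (-1)*t = 8 + t)
s = 1776 (s = 111*16 = 1776)
p(178) - s = (8 + 178) - 1*1776 = 186 - 1776 = -1590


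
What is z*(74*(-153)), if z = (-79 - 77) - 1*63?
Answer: 2479518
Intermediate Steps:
z = -219 (z = -156 - 63 = -219)
z*(74*(-153)) = -16206*(-153) = -219*(-11322) = 2479518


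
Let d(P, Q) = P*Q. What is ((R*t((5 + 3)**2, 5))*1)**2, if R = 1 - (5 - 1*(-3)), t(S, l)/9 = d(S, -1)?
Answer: 16257024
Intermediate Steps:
t(S, l) = -9*S (t(S, l) = 9*(S*(-1)) = 9*(-S) = -9*S)
R = -7 (R = 1 - (5 + 3) = 1 - 1*8 = 1 - 8 = -7)
((R*t((5 + 3)**2, 5))*1)**2 = (-(-63)*(5 + 3)**2*1)**2 = (-(-63)*8**2*1)**2 = (-(-63)*64*1)**2 = (-7*(-576)*1)**2 = (4032*1)**2 = 4032**2 = 16257024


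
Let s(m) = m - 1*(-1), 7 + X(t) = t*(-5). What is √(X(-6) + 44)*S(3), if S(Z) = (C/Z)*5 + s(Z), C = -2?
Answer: 2*√67/3 ≈ 5.4569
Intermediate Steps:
X(t) = -7 - 5*t (X(t) = -7 + t*(-5) = -7 - 5*t)
s(m) = 1 + m (s(m) = m + 1 = 1 + m)
S(Z) = 1 + Z - 10/Z (S(Z) = -2/Z*5 + (1 + Z) = -10/Z + (1 + Z) = 1 + Z - 10/Z)
√(X(-6) + 44)*S(3) = √((-7 - 5*(-6)) + 44)*(1 + 3 - 10/3) = √((-7 + 30) + 44)*(1 + 3 - 10*⅓) = √(23 + 44)*(1 + 3 - 10/3) = √67*(⅔) = 2*√67/3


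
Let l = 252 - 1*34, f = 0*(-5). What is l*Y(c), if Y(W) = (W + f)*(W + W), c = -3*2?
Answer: 15696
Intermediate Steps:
f = 0
l = 218 (l = 252 - 34 = 218)
c = -6
Y(W) = 2*W² (Y(W) = (W + 0)*(W + W) = W*(2*W) = 2*W²)
l*Y(c) = 218*(2*(-6)²) = 218*(2*36) = 218*72 = 15696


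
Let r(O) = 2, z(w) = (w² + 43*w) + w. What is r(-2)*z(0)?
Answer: 0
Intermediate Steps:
z(w) = w² + 44*w
r(-2)*z(0) = 2*(0*(44 + 0)) = 2*(0*44) = 2*0 = 0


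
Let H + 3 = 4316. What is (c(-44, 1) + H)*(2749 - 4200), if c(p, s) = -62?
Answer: -6168201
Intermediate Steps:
H = 4313 (H = -3 + 4316 = 4313)
(c(-44, 1) + H)*(2749 - 4200) = (-62 + 4313)*(2749 - 4200) = 4251*(-1451) = -6168201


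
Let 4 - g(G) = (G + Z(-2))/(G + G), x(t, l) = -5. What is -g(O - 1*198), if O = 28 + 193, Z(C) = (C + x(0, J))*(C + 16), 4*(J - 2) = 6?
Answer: -259/46 ≈ -5.6304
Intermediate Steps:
J = 7/2 (J = 2 + (1/4)*6 = 2 + 3/2 = 7/2 ≈ 3.5000)
Z(C) = (-5 + C)*(16 + C) (Z(C) = (C - 5)*(C + 16) = (-5 + C)*(16 + C))
O = 221
g(G) = 4 - (-98 + G)/(2*G) (g(G) = 4 - (G + (-80 + (-2)**2 + 11*(-2)))/(G + G) = 4 - (G + (-80 + 4 - 22))/(2*G) = 4 - (G - 98)*1/(2*G) = 4 - (-98 + G)*1/(2*G) = 4 - (-98 + G)/(2*G))
-g(O - 1*198) = -(7/2 + 49/(221 - 1*198)) = -(7/2 + 49/(221 - 198)) = -(7/2 + 49/23) = -1*259/46 = -259/46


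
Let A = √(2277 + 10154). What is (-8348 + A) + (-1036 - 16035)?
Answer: -25419 + √12431 ≈ -25308.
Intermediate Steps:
A = √12431 ≈ 111.49
(-8348 + A) + (-1036 - 16035) = (-8348 + √12431) + (-1036 - 16035) = (-8348 + √12431) - 17071 = -25419 + √12431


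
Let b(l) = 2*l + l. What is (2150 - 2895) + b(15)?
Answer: -700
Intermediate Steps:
b(l) = 3*l
(2150 - 2895) + b(15) = (2150 - 2895) + 3*15 = -745 + 45 = -700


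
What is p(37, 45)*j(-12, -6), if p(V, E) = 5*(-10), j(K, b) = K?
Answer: 600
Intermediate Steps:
p(V, E) = -50
p(37, 45)*j(-12, -6) = -50*(-12) = 600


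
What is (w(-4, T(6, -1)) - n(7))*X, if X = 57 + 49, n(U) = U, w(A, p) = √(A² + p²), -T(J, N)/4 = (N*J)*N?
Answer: -742 + 424*√37 ≈ 1837.1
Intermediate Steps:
T(J, N) = -4*J*N² (T(J, N) = -4*N*J*N = -4*J*N*N = -4*J*N²)
X = 106
(w(-4, T(6, -1)) - n(7))*X = (√((-4)² + (-4*6*(-1)²)²) - 1*7)*106 = (√(16 + (-4*6*1)²) - 7)*106 = (√(16 + (-24)²) - 7)*106 = (√(16 + 576) - 7)*106 = (√592 - 7)*106 = (4*√37 - 7)*106 = (-7 + 4*√37)*106 = -742 + 424*√37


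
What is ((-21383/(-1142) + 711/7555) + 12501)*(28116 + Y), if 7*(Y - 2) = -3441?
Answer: 4177835908035149/12078934 ≈ 3.4588e+8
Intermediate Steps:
Y = -3427/7 (Y = 2 + (⅐)*(-3441) = 2 - 3441/7 = -3427/7 ≈ -489.57)
((-21383/(-1142) + 711/7555) + 12501)*(28116 + Y) = ((-21383/(-1142) + 711/7555) + 12501)*(28116 - 3427/7) = ((-21383*(-1/1142) + 711*(1/7555)) + 12501)*(193385/7) = ((21383/1142 + 711/7555) + 12501)*(193385/7) = (162360527/8627810 + 12501)*(193385/7) = (108018613337/8627810)*(193385/7) = 4177835908035149/12078934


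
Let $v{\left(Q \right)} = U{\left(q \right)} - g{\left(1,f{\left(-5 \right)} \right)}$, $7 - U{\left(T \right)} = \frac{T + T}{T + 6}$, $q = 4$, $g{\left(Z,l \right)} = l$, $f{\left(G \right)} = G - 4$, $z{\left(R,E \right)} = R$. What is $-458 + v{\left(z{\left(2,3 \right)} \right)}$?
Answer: $- \frac{2214}{5} \approx -442.8$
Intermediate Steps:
$f{\left(G \right)} = -4 + G$ ($f{\left(G \right)} = G - 4 = -4 + G$)
$U{\left(T \right)} = 7 - \frac{2 T}{6 + T}$ ($U{\left(T \right)} = 7 - \frac{T + T}{T + 6} = 7 - \frac{2 T}{6 + T}$)
$v{\left(Q \right)} = \frac{76}{5}$ ($v{\left(Q \right)} = \frac{42 + 5 \cdot 4}{6 + 4} - \left(-4 - 5\right) = \frac{42 + 20}{10} - -9 = \frac{1}{10} \cdot 62 + 9 = \frac{31}{5} + 9 = \frac{76}{5}$)
$-458 + v{\left(z{\left(2,3 \right)} \right)} = -458 + \frac{76}{5} = - \frac{2214}{5}$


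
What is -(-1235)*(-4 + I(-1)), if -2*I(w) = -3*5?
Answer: 8645/2 ≈ 4322.5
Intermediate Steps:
I(w) = 15/2 (I(w) = -(-3)*5/2 = -1/2*(-15) = 15/2)
-(-1235)*(-4 + I(-1)) = -(-1235)*(-4 + 15/2) = -(-1235)*7/2 = -247*(-35/2) = 8645/2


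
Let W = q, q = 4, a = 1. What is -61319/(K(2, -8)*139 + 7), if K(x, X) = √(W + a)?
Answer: 429233/96556 - 8523341*√5/96556 ≈ -192.94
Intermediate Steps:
W = 4
K(x, X) = √5 (K(x, X) = √(4 + 1) = √5)
-61319/(K(2, -8)*139 + 7) = -61319/(√5*139 + 7) = -61319/(139*√5 + 7) = -61319/(7 + 139*√5)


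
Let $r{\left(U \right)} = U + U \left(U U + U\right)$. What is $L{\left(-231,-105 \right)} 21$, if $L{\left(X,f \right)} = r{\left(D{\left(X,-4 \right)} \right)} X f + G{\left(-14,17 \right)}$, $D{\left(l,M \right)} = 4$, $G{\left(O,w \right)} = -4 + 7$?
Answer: $42785883$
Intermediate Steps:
$G{\left(O,w \right)} = 3$
$r{\left(U \right)} = U + U \left(U + U^{2}\right)$ ($r{\left(U \right)} = U + U \left(U^{2} + U\right) = U + U \left(U + U^{2}\right)$)
$L{\left(X,f \right)} = 3 + 84 X f$ ($L{\left(X,f \right)} = 4 \left(1 + 4 + 4^{2}\right) X f + 3 = 4 \left(1 + 4 + 16\right) X f + 3 = 4 \cdot 21 X f + 3 = 84 X f + 3 = 3 + 84 X f$)
$L{\left(-231,-105 \right)} 21 = \left(3 + 84 \left(-231\right) \left(-105\right)\right) 21 = \left(3 + 2037420\right) 21 = 2037423 \cdot 21 = 42785883$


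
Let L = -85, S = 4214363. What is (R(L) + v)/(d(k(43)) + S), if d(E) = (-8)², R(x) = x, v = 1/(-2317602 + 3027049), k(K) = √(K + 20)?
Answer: -20100998/996637530623 ≈ -2.0169e-5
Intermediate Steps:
k(K) = √(20 + K)
v = 1/709447 ≈ 1.4095e-6
d(E) = 64
(R(L) + v)/(d(k(43)) + S) = (-85 + 1/709447)/(64 + 4214363) = -60302994/709447/4214427 = -60302994/709447*1/4214427 = -20100998/996637530623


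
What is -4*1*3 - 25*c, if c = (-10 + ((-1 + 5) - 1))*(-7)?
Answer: -1237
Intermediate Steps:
c = 49 (c = (-10 + (4 - 1))*(-7) = (-10 + 3)*(-7) = -7*(-7) = 49)
-4*1*3 - 25*c = -4*1*3 - 25*49 = -4*3 - 1225 = -12 - 1225 = -1237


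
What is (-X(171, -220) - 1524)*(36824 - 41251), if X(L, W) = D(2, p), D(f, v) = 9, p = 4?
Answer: 6786591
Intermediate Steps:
X(L, W) = 9
(-X(171, -220) - 1524)*(36824 - 41251) = (-1*9 - 1524)*(36824 - 41251) = (-9 - 1524)*(-4427) = -1533*(-4427) = 6786591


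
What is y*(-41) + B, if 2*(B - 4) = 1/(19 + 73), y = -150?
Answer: 1132337/184 ≈ 6154.0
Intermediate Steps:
B = 737/184 (B = 4 + 1/(2*(19 + 73)) = 4 + (½)/92 = 4 + (½)*(1/92) = 4 + 1/184 = 737/184 ≈ 4.0054)
y*(-41) + B = -150*(-41) + 737/184 = 6150 + 737/184 = 1132337/184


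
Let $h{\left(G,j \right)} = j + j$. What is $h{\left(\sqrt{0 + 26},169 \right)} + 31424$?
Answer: $31762$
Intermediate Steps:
$h{\left(G,j \right)} = 2 j$
$h{\left(\sqrt{0 + 26},169 \right)} + 31424 = 2 \cdot 169 + 31424 = 338 + 31424 = 31762$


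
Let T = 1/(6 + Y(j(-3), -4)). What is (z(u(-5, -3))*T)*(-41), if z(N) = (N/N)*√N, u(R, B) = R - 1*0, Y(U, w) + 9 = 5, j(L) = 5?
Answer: -41*I*√5/2 ≈ -45.839*I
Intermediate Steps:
Y(U, w) = -4 (Y(U, w) = -9 + 5 = -4)
u(R, B) = R (u(R, B) = R + 0 = R)
T = ½ (T = 1/(6 - 4) = 1/2 = ½ ≈ 0.50000)
z(N) = √N (z(N) = 1*√N = √N)
(z(u(-5, -3))*T)*(-41) = (√(-5)*(½))*(-41) = ((I*√5)*(½))*(-41) = (I*√5/2)*(-41) = -41*I*√5/2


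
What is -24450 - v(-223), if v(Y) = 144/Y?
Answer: -5452206/223 ≈ -24449.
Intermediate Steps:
-24450 - v(-223) = -24450 - 144/(-223) = -24450 - 144*(-1)/223 = -24450 - 1*(-144/223) = -24450 + 144/223 = -5452206/223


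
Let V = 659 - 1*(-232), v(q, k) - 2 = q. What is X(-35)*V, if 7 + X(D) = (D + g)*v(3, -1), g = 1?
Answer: -157707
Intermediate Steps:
v(q, k) = 2 + q
X(D) = -2 + 5*D (X(D) = -7 + (D + 1)*(2 + 3) = -7 + (1 + D)*5 = -7 + (5 + 5*D) = -2 + 5*D)
V = 891 (V = 659 + 232 = 891)
X(-35)*V = (-2 + 5*(-35))*891 = (-2 - 175)*891 = -177*891 = -157707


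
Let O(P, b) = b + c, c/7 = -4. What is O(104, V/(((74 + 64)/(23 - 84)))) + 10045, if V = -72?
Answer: 231123/23 ≈ 10049.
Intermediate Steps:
c = -28 (c = 7*(-4) = -28)
O(P, b) = -28 + b (O(P, b) = b - 28 = -28 + b)
O(104, V/(((74 + 64)/(23 - 84)))) + 10045 = (-28 - 72*(23 - 84)/(74 + 64)) + 10045 = (-28 - 72/(138/(-61))) + 10045 = (-28 - 72/(138*(-1/61))) + 10045 = (-28 - 72/(-138/61)) + 10045 = (-28 - 72*(-61/138)) + 10045 = (-28 + 732/23) + 10045 = 88/23 + 10045 = 231123/23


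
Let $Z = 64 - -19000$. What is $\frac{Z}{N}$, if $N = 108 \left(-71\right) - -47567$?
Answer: $\frac{19064}{39899} \approx 0.47781$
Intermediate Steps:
$Z = 19064$ ($Z = 64 + 19000 = 19064$)
$N = 39899$ ($N = -7668 + 47567 = 39899$)
$\frac{Z}{N} = \frac{19064}{39899}$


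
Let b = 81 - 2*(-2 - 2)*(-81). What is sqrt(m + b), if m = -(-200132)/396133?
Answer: I*sqrt(88895128652107)/396133 ≈ 23.801*I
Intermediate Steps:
m = 200132/396133 (m = -(-200132)/396133 = -1*(-200132/396133) = 200132/396133 ≈ 0.50521)
b = -567 (b = 81 - 2*(-4)*(-81) = 81 + 8*(-81) = 81 - 648 = -567)
sqrt(m + b) = sqrt(200132/396133 - 567) = sqrt(-224407279/396133) = I*sqrt(88895128652107)/396133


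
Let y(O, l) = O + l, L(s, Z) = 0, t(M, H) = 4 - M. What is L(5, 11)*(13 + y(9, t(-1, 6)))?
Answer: 0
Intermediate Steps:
L(5, 11)*(13 + y(9, t(-1, 6))) = 0*(13 + (9 + (4 - 1*(-1)))) = 0*(13 + (9 + (4 + 1))) = 0*(13 + (9 + 5)) = 0*(13 + 14) = 0*27 = 0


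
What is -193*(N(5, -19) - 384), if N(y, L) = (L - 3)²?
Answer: -19300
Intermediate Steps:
N(y, L) = (-3 + L)²
-193*(N(5, -19) - 384) = -193*((-3 - 19)² - 384) = -193*((-22)² - 384) = -193*(484 - 384) = -193*100 = -19300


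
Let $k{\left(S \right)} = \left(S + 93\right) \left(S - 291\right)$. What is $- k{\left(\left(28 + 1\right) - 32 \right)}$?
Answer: $26460$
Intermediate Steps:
$k{\left(S \right)} = \left(-291 + S\right) \left(93 + S\right)$ ($k{\left(S \right)} = \left(93 + S\right) \left(-291 + S\right) = \left(-291 + S\right) \left(93 + S\right)$)
$- k{\left(\left(28 + 1\right) - 32 \right)} = - (-27063 + \left(\left(28 + 1\right) - 32\right)^{2} - 198 \left(\left(28 + 1\right) - 32\right)) = - (-27063 + \left(29 - 32\right)^{2} - 198 \left(29 - 32\right)) = - (-27063 + \left(-3\right)^{2} - -594) = - (-27063 + 9 + 594) = \left(-1\right) \left(-26460\right) = 26460$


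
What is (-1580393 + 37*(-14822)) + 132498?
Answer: -1996309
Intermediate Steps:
(-1580393 + 37*(-14822)) + 132498 = (-1580393 - 548414) + 132498 = -2128807 + 132498 = -1996309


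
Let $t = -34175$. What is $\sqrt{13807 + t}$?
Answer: $4 i \sqrt{1273} \approx 142.72 i$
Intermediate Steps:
$\sqrt{13807 + t} = \sqrt{13807 - 34175} = \sqrt{-20368} = 4 i \sqrt{1273}$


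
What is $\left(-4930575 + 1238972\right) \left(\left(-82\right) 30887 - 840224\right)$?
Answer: $12451621871674$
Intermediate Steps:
$\left(-4930575 + 1238972\right) \left(\left(-82\right) 30887 - 840224\right) = - 3691603 \left(-2532734 - 840224\right) = \left(-3691603\right) \left(-3372958\right) = 12451621871674$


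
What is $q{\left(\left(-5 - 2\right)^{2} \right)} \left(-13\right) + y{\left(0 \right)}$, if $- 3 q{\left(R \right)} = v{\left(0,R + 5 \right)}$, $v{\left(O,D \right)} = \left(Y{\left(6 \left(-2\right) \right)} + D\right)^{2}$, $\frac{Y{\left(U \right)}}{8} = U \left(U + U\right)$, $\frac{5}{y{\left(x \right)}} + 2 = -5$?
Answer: $\frac{168658303}{7} \approx 2.4094 \cdot 10^{7}$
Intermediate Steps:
$y{\left(x \right)} = - \frac{5}{7}$ ($y{\left(x \right)} = \frac{5}{-2 - 5} = \frac{5}{-7} = 5 \left(- \frac{1}{7}\right) = - \frac{5}{7}$)
$Y{\left(U \right)} = 16 U^{2}$ ($Y{\left(U \right)} = 8 U \left(U + U\right) = 8 U 2 U = 8 \cdot 2 U^{2} = 16 U^{2}$)
$v{\left(O,D \right)} = \left(2304 + D\right)^{2}$ ($v{\left(O,D \right)} = \left(16 \left(6 \left(-2\right)\right)^{2} + D\right)^{2} = \left(16 \left(-12\right)^{2} + D\right)^{2} = \left(16 \cdot 144 + D\right)^{2} = \left(2304 + D\right)^{2}$)
$q{\left(R \right)} = - \frac{\left(2309 + R\right)^{2}}{3}$ ($q{\left(R \right)} = - \frac{\left(2304 + \left(R + 5\right)\right)^{2}}{3} = - \frac{\left(2304 + \left(5 + R\right)\right)^{2}}{3} = - \frac{\left(2309 + R\right)^{2}}{3}$)
$q{\left(\left(-5 - 2\right)^{2} \right)} \left(-13\right) + y{\left(0 \right)} = - \frac{\left(2309 + \left(-5 - 2\right)^{2}\right)^{2}}{3} \left(-13\right) - \frac{5}{7} = - \frac{\left(2309 + \left(-7\right)^{2}\right)^{2}}{3} \left(-13\right) - \frac{5}{7} = - \frac{\left(2309 + 49\right)^{2}}{3} \left(-13\right) - \frac{5}{7} = - \frac{2358^{2}}{3} \left(-13\right) - \frac{5}{7} = \left(- \frac{1}{3}\right) 5560164 \left(-13\right) - \frac{5}{7} = \left(-1853388\right) \left(-13\right) - \frac{5}{7} = 24094044 - \frac{5}{7} = \frac{168658303}{7}$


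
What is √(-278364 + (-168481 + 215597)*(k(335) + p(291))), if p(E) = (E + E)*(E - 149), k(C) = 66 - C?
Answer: 2*√970225534 ≈ 62297.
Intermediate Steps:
p(E) = 2*E*(-149 + E) (p(E) = (2*E)*(-149 + E) = 2*E*(-149 + E))
√(-278364 + (-168481 + 215597)*(k(335) + p(291))) = √(-278364 + (-168481 + 215597)*((66 - 1*335) + 2*291*(-149 + 291))) = √(-278364 + 47116*((66 - 335) + 2*291*142)) = √(-278364 + 47116*(-269 + 82644)) = √(-278364 + 47116*82375) = √(-278364 + 3881180500) = √3880902136 = 2*√970225534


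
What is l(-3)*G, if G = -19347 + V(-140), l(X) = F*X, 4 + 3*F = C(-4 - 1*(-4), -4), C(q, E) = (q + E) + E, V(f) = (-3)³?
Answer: -232488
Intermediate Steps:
V(f) = -27
C(q, E) = q + 2*E (C(q, E) = (E + q) + E = q + 2*E)
F = -4 (F = -4/3 + ((-4 - 1*(-4)) + 2*(-4))/3 = -4/3 + ((-4 + 4) - 8)/3 = -4/3 + (0 - 8)/3 = -4/3 + (⅓)*(-8) = -4/3 - 8/3 = -4)
l(X) = -4*X
G = -19374 (G = -19347 - 27 = -19374)
l(-3)*G = -4*(-3)*(-19374) = 12*(-19374) = -232488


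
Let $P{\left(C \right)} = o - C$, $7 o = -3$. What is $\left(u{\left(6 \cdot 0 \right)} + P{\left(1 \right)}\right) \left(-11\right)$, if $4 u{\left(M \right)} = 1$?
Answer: $\frac{363}{28} \approx 12.964$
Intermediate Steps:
$o = - \frac{3}{7}$ ($o = \frac{1}{7} \left(-3\right) = - \frac{3}{7} \approx -0.42857$)
$P{\left(C \right)} = - \frac{3}{7} - C$
$u{\left(M \right)} = \frac{1}{4}$ ($u{\left(M \right)} = \frac{1}{4} \cdot 1 = \frac{1}{4}$)
$\left(u{\left(6 \cdot 0 \right)} + P{\left(1 \right)}\right) \left(-11\right) = \left(\frac{1}{4} - \frac{10}{7}\right) \left(-11\right) = \left(- \frac{33}{28}\right) \left(-11\right) = \frac{363}{28}$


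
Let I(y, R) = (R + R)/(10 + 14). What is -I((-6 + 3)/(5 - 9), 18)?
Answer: -3/2 ≈ -1.5000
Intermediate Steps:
I(y, R) = R/12 (I(y, R) = (2*R)/24 = (2*R)*(1/24) = R/12)
-I((-6 + 3)/(5 - 9), 18) = -18/12 = -1*3/2 = -3/2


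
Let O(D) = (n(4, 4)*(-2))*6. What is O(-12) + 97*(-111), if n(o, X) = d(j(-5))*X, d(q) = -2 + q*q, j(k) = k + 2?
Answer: -11103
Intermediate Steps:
j(k) = 2 + k
d(q) = -2 + q²
n(o, X) = 7*X (n(o, X) = (-2 + (2 - 5)²)*X = (-2 + (-3)²)*X = (-2 + 9)*X = 7*X)
O(D) = -336 (O(D) = ((7*4)*(-2))*6 = (28*(-2))*6 = -56*6 = -336)
O(-12) + 97*(-111) = -336 + 97*(-111) = -336 - 10767 = -11103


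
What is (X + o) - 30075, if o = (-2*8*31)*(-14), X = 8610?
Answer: -14521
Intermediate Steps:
o = 6944 (o = -16*31*(-14) = -496*(-14) = 6944)
(X + o) - 30075 = (8610 + 6944) - 30075 = 15554 - 30075 = -14521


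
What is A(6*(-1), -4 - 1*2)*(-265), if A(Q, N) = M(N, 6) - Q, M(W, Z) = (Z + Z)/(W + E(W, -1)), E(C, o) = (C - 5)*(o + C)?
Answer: -116070/71 ≈ -1634.8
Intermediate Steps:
E(C, o) = (-5 + C)*(C + o)
M(W, Z) = 2*Z/(5 + W² - 5*W) (M(W, Z) = (Z + Z)/(W + (W² - 5*W - 5*(-1) + W*(-1))) = (2*Z)/(W + (W² - 5*W + 5 - W)) = (2*Z)/(W + (5 + W² - 6*W)) = (2*Z)/(5 + W² - 5*W) = 2*Z/(5 + W² - 5*W))
A(Q, N) = -Q + 12/(5 + N² - 5*N) (A(Q, N) = 2*6/(5 + N² - 5*N) - Q = 12/(5 + N² - 5*N) - Q = -Q + 12/(5 + N² - 5*N))
A(6*(-1), -4 - 1*2)*(-265) = ((12 - 6*(-1)*(5 + (-4 - 1*2)² - 5*(-4 - 1*2)))/(5 + (-4 - 1*2)² - 5*(-4 - 1*2)))*(-265) = ((12 - 1*(-6)*(5 + (-4 - 2)² - 5*(-4 - 2)))/(5 + (-4 - 2)² - 5*(-4 - 2)))*(-265) = ((12 - 1*(-6)*(5 + (-6)² - 5*(-6)))/(5 + (-6)² - 5*(-6)))*(-265) = ((12 - 1*(-6)*(5 + 36 + 30))/(5 + 36 + 30))*(-265) = ((12 - 1*(-6)*71)/71)*(-265) = ((12 + 426)/71)*(-265) = ((1/71)*438)*(-265) = (438/71)*(-265) = -116070/71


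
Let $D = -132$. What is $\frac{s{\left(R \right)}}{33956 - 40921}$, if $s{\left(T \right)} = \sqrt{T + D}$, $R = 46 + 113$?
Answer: $- \frac{3 \sqrt{3}}{6965} \approx -0.00074604$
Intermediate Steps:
$R = 159$
$s{\left(T \right)} = \sqrt{-132 + T}$ ($s{\left(T \right)} = \sqrt{T - 132} = \sqrt{-132 + T}$)
$\frac{s{\left(R \right)}}{33956 - 40921} = \frac{\sqrt{-132 + 159}}{33956 - 40921} = \frac{\sqrt{27}}{33956 - 40921} = \frac{3 \sqrt{3}}{-6965} = 3 \sqrt{3} \left(- \frac{1}{6965}\right) = - \frac{3 \sqrt{3}}{6965}$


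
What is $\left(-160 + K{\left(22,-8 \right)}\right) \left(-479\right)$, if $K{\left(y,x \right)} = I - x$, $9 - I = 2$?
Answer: $69455$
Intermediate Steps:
$I = 7$ ($I = 9 - 2 = 7$)
$K{\left(y,x \right)} = 7 - x$
$\left(-160 + K{\left(22,-8 \right)}\right) \left(-479\right) = \left(-160 + \left(7 - -8\right)\right) \left(-479\right) = \left(-160 + \left(7 + 8\right)\right) \left(-479\right) = \left(-160 + 15\right) \left(-479\right) = \left(-145\right) \left(-479\right) = 69455$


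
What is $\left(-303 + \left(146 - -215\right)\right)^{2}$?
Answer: $3364$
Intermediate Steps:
$\left(-303 + \left(146 - -215\right)\right)^{2} = \left(-303 + \left(146 + 215\right)\right)^{2} = \left(-303 + 361\right)^{2} = 58^{2} = 3364$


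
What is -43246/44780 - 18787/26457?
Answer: -992720641/592372230 ≈ -1.6758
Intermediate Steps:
-43246/44780 - 18787/26457 = -43246*1/44780 - 18787*1/26457 = -21623/22390 - 18787/26457 = -992720641/592372230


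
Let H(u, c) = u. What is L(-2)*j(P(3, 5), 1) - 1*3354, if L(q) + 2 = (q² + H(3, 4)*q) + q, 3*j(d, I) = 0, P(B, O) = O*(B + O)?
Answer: -3354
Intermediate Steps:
j(d, I) = 0 (j(d, I) = (⅓)*0 = 0)
L(q) = -2 + q² + 4*q (L(q) = -2 + ((q² + 3*q) + q) = -2 + (q² + 4*q) = -2 + q² + 4*q)
L(-2)*j(P(3, 5), 1) - 1*3354 = (-2 + (-2)² + 4*(-2))*0 - 1*3354 = (-2 + 4 - 8)*0 - 3354 = -6*0 - 3354 = 0 - 3354 = -3354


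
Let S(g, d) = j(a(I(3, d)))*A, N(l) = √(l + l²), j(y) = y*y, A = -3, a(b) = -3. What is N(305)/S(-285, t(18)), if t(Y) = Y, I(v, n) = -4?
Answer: -√10370/9 ≈ -11.315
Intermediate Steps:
j(y) = y²
S(g, d) = -27 (S(g, d) = (-3)²*(-3) = 9*(-3) = -27)
N(305)/S(-285, t(18)) = √(305*(1 + 305))/(-27) = √(305*306)*(-1/27) = √93330*(-1/27) = (3*√10370)*(-1/27) = -√10370/9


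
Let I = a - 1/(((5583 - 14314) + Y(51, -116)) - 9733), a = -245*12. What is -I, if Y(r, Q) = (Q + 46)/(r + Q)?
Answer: 705652907/240018 ≈ 2940.0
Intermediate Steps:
Y(r, Q) = (46 + Q)/(Q + r)
a = -2940
I = -705652907/240018 (I = -2940 - 1/(((5583 - 14314) + (46 - 116)/(-116 + 51)) - 9733) = -2940 - 1/((-8731 - 70/(-65)) - 9733) = -2940 - 1/((-8731 - 1/65*(-70)) - 9733) = -2940 - 1/((-8731 + 14/13) - 9733) = -2940 - 1/(-113489/13 - 9733) = -2940 - 1/(-240018/13) = -2940 - 1*(-13/240018) = -2940 + 13/240018 = -705652907/240018 ≈ -2940.0)
-I = -1*(-705652907/240018) = 705652907/240018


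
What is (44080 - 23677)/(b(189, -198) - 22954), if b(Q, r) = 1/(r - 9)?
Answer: -4223421/4751479 ≈ -0.88886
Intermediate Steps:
b(Q, r) = 1/(-9 + r)
(44080 - 23677)/(b(189, -198) - 22954) = (44080 - 23677)/(1/(-9 - 198) - 22954) = 20403/(1/(-207) - 22954) = 20403/(-1/207 - 22954) = 20403/(-4751479/207) = 20403*(-207/4751479) = -4223421/4751479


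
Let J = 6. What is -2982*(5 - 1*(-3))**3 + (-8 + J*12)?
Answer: -1526720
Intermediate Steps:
-2982*(5 - 1*(-3))**3 + (-8 + J*12) = -2982*(5 - 1*(-3))**3 + (-8 + 6*12) = -2982*(5 + 3)**3 + (-8 + 72) = -2982*8**3 + 64 = -2982*512 + 64 = -142*10752 + 64 = -1526784 + 64 = -1526720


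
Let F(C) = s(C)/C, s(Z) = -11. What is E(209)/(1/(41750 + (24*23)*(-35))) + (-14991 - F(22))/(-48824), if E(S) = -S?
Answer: -457761099779/97648 ≈ -4.6879e+6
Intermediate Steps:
F(C) = -11/C
E(209)/(1/(41750 + (24*23)*(-35))) + (-14991 - F(22))/(-48824) = (-1*209)/(1/(41750 + (24*23)*(-35))) + (-14991 - (-11)/22)/(-48824) = -209/(1/(41750 + 552*(-35))) + (-14991 - (-11)/22)*(-1/48824) = -209/(1/(41750 - 19320)) + (-14991 - 1*(-1/2))*(-1/48824) = -209/(1/22430) + (-14991 + 1/2)*(-1/48824) = -209/1/22430 - 29981/2*(-1/48824) = -209*22430 + 29981/97648 = -4687870 + 29981/97648 = -457761099779/97648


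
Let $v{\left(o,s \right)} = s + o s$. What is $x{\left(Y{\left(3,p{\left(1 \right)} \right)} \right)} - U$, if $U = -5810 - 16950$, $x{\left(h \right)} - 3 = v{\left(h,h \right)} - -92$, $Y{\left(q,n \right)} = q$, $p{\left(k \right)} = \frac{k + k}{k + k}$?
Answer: $22867$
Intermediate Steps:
$p{\left(k \right)} = 1$ ($p{\left(k \right)} = \frac{2 k}{2 k} = 2 k \frac{1}{2 k} = 1$)
$x{\left(h \right)} = 95 + h \left(1 + h\right)$ ($x{\left(h \right)} = 3 + \left(h \left(1 + h\right) - -92\right) = 3 + \left(h \left(1 + h\right) + 92\right) = 3 + \left(92 + h \left(1 + h\right)\right) = 95 + h \left(1 + h\right)$)
$U = -22760$ ($U = -5810 - 16950 = -22760$)
$x{\left(Y{\left(3,p{\left(1 \right)} \right)} \right)} - U = \left(95 + 3 \left(1 + 3\right)\right) - -22760 = \left(95 + 3 \cdot 4\right) + 22760 = \left(95 + 12\right) + 22760 = 107 + 22760 = 22867$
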